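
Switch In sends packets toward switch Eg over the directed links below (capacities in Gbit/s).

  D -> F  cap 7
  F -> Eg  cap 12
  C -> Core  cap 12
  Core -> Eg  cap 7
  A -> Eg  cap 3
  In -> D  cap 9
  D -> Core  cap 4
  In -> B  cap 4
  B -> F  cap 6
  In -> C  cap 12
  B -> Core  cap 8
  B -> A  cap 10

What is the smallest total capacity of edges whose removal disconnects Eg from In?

18

Augment In→B→A→Eg: bottleneck 3, flow now 3.
Augment In→B→F→Eg: bottleneck 1, flow now 4.
Augment In→D→F→Eg: bottleneck 7, flow now 11.
Augment In→D→Core→Eg: bottleneck 2, flow now 13.
Augment In→C→Core→Eg: bottleneck 5, flow now 18.
No augmenting path remains; maximum flow = 18.
By max-flow min-cut, the minimum cut capacity equals the max flow.
In the residual graph, reachable from In: {In, D, C, Core}.
Min-cut edges: In→B (4), D→F (7), Core→Eg (7); capacity 4 + 7 + 7 = 18.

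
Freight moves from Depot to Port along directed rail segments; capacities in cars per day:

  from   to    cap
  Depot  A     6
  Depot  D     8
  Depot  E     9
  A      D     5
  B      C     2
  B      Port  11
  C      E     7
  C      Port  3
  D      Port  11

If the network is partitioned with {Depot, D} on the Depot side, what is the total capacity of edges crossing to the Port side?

26

Edges leaving {Depot, D}: Depot→A (6), Depot→E (9), D→Port (11).
Cut capacity = 6 + 9 + 11 = 26.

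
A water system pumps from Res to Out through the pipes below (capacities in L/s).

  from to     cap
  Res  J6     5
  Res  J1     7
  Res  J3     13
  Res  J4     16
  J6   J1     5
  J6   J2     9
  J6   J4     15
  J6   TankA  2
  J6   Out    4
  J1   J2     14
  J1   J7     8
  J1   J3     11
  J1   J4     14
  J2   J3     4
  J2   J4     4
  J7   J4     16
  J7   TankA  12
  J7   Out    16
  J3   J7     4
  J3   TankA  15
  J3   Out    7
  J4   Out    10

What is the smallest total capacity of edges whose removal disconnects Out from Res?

33

Augment Res→J6→Out: bottleneck 4, flow now 4.
Augment Res→J3→Out: bottleneck 7, flow now 11.
Augment Res→J4→Out: bottleneck 10, flow now 21.
Augment Res→J1→J7→Out: bottleneck 7, flow now 28.
Augment Res→J3→J7→Out: bottleneck 4, flow now 32.
Augment Res→J6→J1→J7→Out: bottleneck 1, flow now 33.
No augmenting path remains; maximum flow = 33.
By max-flow min-cut, the minimum cut capacity equals the max flow.
In the residual graph, reachable from Res: {Res, J3, J4, TankA}.
Min-cut edges: Res→J6 (5), Res→J1 (7), J3→J7 (4), J3→Out (7), J4→Out (10); capacity 5 + 7 + 4 + 7 + 10 = 33.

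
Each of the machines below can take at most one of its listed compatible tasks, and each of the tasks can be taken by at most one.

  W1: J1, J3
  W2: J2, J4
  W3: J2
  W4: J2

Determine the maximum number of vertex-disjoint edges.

Unit-capacity flow: source→left, listed edges, right→sink; max matching = max flow.
Augmenting path W1→J1 (+1); matched 1.
Augmenting path W2→J2 (+1); matched 2.
Augmenting path W3→J2→W2→J4 (+1); matched 3.
No augmenting path remains; maximum matching = 3.
König certificate: {W1, W2, J2} is a vertex cover of size 3 (every listed pair touches it), so no matching can be larger.

3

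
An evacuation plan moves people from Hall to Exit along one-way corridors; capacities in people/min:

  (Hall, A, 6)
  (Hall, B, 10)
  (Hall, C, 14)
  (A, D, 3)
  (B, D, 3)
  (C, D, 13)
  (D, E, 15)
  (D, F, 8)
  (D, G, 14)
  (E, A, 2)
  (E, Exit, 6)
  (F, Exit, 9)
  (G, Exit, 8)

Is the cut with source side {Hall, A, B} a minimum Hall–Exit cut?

Given cut capacity: 14 + 3 + 3 = 20.
Augment Hall→A→D→E→Exit: bottleneck 3, flow now 3.
Augment Hall→B→D→E→Exit: bottleneck 3, flow now 6.
Augment Hall→C→D→F→Exit: bottleneck 8, flow now 14.
Augment Hall→C→D→G→Exit: bottleneck 5, flow now 19.
No augmenting path remains; maximum flow = 19.
In the residual graph, reachable from Hall: {Hall, A, B, C}.
Min-cut edges: A→D (3), B→D (3), C→D (13); capacity 3 + 3 + 13 = 19.
Cut capacity 20 exceeds the max flow 19, so it is not minimum.

No — its capacity is 20, but the minimum cut has capacity 19.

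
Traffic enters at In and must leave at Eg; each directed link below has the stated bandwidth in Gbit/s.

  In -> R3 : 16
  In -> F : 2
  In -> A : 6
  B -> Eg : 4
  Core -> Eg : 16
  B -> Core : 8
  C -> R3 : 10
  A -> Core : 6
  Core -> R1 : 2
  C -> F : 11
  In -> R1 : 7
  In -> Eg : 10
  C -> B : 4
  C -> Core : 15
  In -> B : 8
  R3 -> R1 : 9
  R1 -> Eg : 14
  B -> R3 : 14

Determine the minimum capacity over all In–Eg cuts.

Augment In→Eg: bottleneck 10, flow now 10.
Augment In→B→Eg: bottleneck 4, flow now 14.
Augment In→R1→Eg: bottleneck 7, flow now 21.
Augment In→B→Core→Eg: bottleneck 4, flow now 25.
Augment In→A→Core→Eg: bottleneck 6, flow now 31.
Augment In→R3→R1→Eg: bottleneck 7, flow now 38.
No augmenting path remains; maximum flow = 38.
By max-flow min-cut, the minimum cut capacity equals the max flow.
In the residual graph, reachable from In: {In, F, R3, R1}.
Min-cut edges: In→B (8), In→A (6), In→Eg (10), R1→Eg (14); capacity 8 + 6 + 10 + 14 = 38.

38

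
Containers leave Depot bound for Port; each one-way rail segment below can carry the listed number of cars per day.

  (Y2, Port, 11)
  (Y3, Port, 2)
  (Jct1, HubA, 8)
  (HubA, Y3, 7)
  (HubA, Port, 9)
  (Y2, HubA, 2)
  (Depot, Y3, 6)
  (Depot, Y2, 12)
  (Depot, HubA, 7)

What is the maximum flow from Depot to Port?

21

Augment Depot→HubA→Port: bottleneck 7, flow now 7.
Augment Depot→Y2→Port: bottleneck 11, flow now 18.
Augment Depot→Y3→Port: bottleneck 2, flow now 20.
Augment Depot→Y2→HubA→Port: bottleneck 1, flow now 21.
No augmenting path remains; maximum flow = 21.
In the residual graph, reachable from Depot: {Depot, Y3}.
Min-cut edges: Depot→HubA (7), Depot→Y2 (12), Y3→Port (2); capacity 7 + 12 + 2 = 21.
This cut is saturated, so no flow can exceed 21.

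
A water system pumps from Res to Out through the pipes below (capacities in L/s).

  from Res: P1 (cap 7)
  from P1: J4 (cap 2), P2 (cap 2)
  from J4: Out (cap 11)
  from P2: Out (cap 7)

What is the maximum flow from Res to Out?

4

Augment Res→P1→J4→Out: bottleneck 2, flow now 2.
Augment Res→P1→P2→Out: bottleneck 2, flow now 4.
No augmenting path remains; maximum flow = 4.
In the residual graph, reachable from Res: {Res, P1}.
Min-cut edges: P1→J4 (2), P1→P2 (2); capacity 2 + 2 = 4.
This cut is saturated, so no flow can exceed 4.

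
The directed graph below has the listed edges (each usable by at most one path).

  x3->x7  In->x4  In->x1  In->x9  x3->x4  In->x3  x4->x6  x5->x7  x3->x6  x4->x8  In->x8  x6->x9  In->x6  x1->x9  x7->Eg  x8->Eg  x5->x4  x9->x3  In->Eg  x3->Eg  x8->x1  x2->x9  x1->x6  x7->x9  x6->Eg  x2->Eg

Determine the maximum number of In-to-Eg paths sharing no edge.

5

Assign every edge capacity 1; by Menger, the answer equals the max flow.
Path In→Eg (+1); total 1.
Path In→x3→Eg (+1); total 2.
Path In→x6→Eg (+1); total 3.
Path In→x8→Eg (+1); total 4.
Path In→x9→x3→x7→Eg (+1); total 5.
No residual In→Eg path; max flow = 5.
Certifying cut of size 5: {In→Eg, In→x3, x6→Eg, x8→Eg, x9→x3}.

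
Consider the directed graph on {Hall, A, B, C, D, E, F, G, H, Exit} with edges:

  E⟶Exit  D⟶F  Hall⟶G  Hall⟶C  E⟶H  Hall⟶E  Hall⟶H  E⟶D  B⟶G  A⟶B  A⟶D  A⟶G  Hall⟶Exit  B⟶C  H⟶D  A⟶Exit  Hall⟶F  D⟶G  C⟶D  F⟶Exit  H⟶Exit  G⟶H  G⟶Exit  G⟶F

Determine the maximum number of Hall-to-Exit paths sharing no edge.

Assign every edge capacity 1; by Menger, the answer equals the max flow.
Path Hall→Exit (+1); total 1.
Path Hall→E→Exit (+1); total 2.
Path Hall→F→Exit (+1); total 3.
Path Hall→G→Exit (+1); total 4.
Path Hall→H→Exit (+1); total 5.
No residual Hall→Exit path; max flow = 5.
Certifying cut of size 5: {F→Exit, G→Exit, H→Exit, Hall→E, Hall→Exit}.

5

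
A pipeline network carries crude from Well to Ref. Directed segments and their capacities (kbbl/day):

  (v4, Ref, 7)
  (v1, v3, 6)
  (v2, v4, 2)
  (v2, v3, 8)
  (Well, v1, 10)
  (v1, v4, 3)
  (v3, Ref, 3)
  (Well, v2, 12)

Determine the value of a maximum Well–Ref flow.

Augment Well→v1→v3→Ref: bottleneck 3, flow now 3.
Augment Well→v1→v4→Ref: bottleneck 3, flow now 6.
Augment Well→v2→v4→Ref: bottleneck 2, flow now 8.
No augmenting path remains; maximum flow = 8.
In the residual graph, reachable from Well: {Well, v1, v2, v3}.
Min-cut edges: v1→v4 (3), v2→v4 (2), v3→Ref (3); capacity 3 + 2 + 3 = 8.
This cut is saturated, so no flow can exceed 8.

8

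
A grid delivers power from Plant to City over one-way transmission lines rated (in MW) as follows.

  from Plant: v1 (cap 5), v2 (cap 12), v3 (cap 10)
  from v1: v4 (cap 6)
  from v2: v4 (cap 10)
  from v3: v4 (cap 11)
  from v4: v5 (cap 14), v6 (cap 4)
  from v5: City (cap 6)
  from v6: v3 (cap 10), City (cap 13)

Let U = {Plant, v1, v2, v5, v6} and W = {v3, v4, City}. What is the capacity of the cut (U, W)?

55

Edges leaving {Plant, v1, v2, v5, v6}: Plant→v3 (10), v1→v4 (6), v2→v4 (10), v5→City (6), v6→v3 (10), v6→City (13).
Cut capacity = 10 + 6 + 10 + 6 + 10 + 13 = 55.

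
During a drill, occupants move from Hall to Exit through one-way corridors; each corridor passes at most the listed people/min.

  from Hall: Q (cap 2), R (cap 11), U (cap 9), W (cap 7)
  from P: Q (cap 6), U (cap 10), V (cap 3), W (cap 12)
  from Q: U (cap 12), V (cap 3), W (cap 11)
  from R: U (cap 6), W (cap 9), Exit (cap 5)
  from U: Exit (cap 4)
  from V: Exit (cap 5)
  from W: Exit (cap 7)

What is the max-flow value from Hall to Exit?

Augment Hall→R→Exit: bottleneck 5, flow now 5.
Augment Hall→U→Exit: bottleneck 4, flow now 9.
Augment Hall→W→Exit: bottleneck 7, flow now 16.
Augment Hall→Q→V→Exit: bottleneck 2, flow now 18.
No augmenting path remains; maximum flow = 18.
In the residual graph, reachable from Hall: {Hall, R, U, W}.
Min-cut edges: Hall→Q (2), R→Exit (5), U→Exit (4), W→Exit (7); capacity 2 + 5 + 4 + 7 = 18.
This cut is saturated, so no flow can exceed 18.

18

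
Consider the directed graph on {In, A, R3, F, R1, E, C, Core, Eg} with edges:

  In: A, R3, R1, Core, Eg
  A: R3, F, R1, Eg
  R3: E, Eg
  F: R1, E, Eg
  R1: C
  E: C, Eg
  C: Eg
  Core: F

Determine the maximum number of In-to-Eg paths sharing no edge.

Assign every edge capacity 1; by Menger, the answer equals the max flow.
Path In→Eg (+1); total 1.
Path In→A→Eg (+1); total 2.
Path In→R3→Eg (+1); total 3.
Path In→R1→C→Eg (+1); total 4.
Path In→Core→F→Eg (+1); total 5.
No residual In→Eg path; max flow = 5.
Certifying cut of size 5: {In→A, In→Core, In→Eg, In→R1, In→R3}.

5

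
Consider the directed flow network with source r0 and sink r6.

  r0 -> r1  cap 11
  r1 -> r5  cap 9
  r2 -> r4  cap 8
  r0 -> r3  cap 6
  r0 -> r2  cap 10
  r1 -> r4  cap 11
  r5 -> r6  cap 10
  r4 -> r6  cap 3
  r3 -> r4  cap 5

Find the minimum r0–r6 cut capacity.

12

Augment r0→r1→r4→r6: bottleneck 3, flow now 3.
Augment r0→r1→r5→r6: bottleneck 8, flow now 11.
Augment r0→r2→r4→r1→r5→r6: bottleneck 1, flow now 12. (uses reverse residual edge)
No augmenting path remains; maximum flow = 12.
By max-flow min-cut, the minimum cut capacity equals the max flow.
In the residual graph, reachable from r0: {r0, r1, r2, r3, r4}.
Min-cut edges: r1→r5 (9), r4→r6 (3); capacity 9 + 3 = 12.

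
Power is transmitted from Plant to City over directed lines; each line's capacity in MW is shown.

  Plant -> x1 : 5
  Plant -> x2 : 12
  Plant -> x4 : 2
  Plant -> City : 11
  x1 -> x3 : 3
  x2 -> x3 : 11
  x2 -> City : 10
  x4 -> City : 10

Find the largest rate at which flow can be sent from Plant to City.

Augment Plant→City: bottleneck 11, flow now 11.
Augment Plant→x2→City: bottleneck 10, flow now 21.
Augment Plant→x4→City: bottleneck 2, flow now 23.
No augmenting path remains; maximum flow = 23.
In the residual graph, reachable from Plant: {Plant, x1, x2, x3}.
Min-cut edges: Plant→x4 (2), Plant→City (11), x2→City (10); capacity 2 + 11 + 10 = 23.
This cut is saturated, so no flow can exceed 23.

23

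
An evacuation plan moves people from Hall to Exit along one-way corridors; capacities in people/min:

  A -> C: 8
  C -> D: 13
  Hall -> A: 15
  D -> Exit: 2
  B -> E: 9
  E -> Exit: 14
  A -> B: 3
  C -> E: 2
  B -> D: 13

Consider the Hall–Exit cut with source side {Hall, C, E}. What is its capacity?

42

Edges leaving {Hall, C, E}: Hall→A (15), C→D (13), E→Exit (14).
Cut capacity = 15 + 13 + 14 = 42.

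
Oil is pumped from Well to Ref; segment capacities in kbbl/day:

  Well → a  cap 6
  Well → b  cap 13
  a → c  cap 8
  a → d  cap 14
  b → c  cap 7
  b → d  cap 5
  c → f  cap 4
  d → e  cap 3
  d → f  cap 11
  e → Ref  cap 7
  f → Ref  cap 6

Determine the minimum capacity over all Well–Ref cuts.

9

Augment Well→a→c→f→Ref: bottleneck 4, flow now 4.
Augment Well→a→d→e→Ref: bottleneck 2, flow now 6.
Augment Well→b→d→e→Ref: bottleneck 1, flow now 7.
Augment Well→b→d→f→Ref: bottleneck 2, flow now 9.
No augmenting path remains; maximum flow = 9.
By max-flow min-cut, the minimum cut capacity equals the max flow.
In the residual graph, reachable from Well: {Well, a, b, c, d, f}.
Min-cut edges: d→e (3), f→Ref (6); capacity 3 + 6 = 9.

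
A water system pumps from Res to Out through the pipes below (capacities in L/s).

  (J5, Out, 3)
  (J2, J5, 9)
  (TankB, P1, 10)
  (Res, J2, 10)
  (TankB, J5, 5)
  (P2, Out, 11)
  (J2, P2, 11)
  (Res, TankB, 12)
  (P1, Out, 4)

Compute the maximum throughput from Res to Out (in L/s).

17

Augment Res→TankB→P1→Out: bottleneck 4, flow now 4.
Augment Res→TankB→J5→Out: bottleneck 3, flow now 7.
Augment Res→J2→P2→Out: bottleneck 10, flow now 17.
No augmenting path remains; maximum flow = 17.
In the residual graph, reachable from Res: {Res, TankB, P1, J5}.
Min-cut edges: Res→J2 (10), P1→Out (4), J5→Out (3); capacity 10 + 4 + 3 = 17.
This cut is saturated, so no flow can exceed 17.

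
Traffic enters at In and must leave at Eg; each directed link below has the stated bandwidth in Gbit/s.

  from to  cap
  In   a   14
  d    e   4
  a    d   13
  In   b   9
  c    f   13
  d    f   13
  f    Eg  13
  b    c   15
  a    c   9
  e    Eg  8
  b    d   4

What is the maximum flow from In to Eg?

Augment In→a→c→f→Eg: bottleneck 9, flow now 9.
Augment In→a→d→e→Eg: bottleneck 4, flow now 13.
Augment In→a→d→f→Eg: bottleneck 1, flow now 14.
Augment In→b→c→f→Eg: bottleneck 3, flow now 17.
No augmenting path remains; maximum flow = 17.
In the residual graph, reachable from In: {In, a, b, c, d, f}.
Min-cut edges: d→e (4), f→Eg (13); capacity 4 + 13 = 17.
This cut is saturated, so no flow can exceed 17.

17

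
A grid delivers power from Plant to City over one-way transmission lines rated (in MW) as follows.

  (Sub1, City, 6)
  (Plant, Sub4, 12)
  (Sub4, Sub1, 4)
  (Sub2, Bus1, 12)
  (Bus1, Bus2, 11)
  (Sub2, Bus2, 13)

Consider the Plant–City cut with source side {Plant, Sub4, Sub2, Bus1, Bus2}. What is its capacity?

4

Edges leaving {Plant, Sub4, Sub2, Bus1, Bus2}: Sub4→Sub1 (4).
Cut capacity = 4 = 4.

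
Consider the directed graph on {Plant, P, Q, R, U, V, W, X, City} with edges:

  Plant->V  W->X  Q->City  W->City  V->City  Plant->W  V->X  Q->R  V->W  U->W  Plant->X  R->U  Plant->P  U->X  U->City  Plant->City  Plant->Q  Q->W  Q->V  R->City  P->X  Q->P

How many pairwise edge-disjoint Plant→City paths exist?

Assign every edge capacity 1; by Menger, the answer equals the max flow.
Path Plant→City (+1); total 1.
Path Plant→Q→City (+1); total 2.
Path Plant→V→City (+1); total 3.
Path Plant→W→City (+1); total 4.
No residual Plant→City path; max flow = 4.
Certifying cut of size 4: {Plant→City, Plant→Q, Plant→V, Plant→W}.

4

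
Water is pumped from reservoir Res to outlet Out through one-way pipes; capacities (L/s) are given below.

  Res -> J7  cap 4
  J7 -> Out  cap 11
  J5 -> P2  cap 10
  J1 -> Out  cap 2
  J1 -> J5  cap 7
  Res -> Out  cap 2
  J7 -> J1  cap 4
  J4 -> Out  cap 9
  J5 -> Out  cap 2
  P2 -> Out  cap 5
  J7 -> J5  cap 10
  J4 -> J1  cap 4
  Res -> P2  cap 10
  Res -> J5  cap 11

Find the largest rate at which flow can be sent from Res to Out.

13

Augment Res→Out: bottleneck 2, flow now 2.
Augment Res→J7→Out: bottleneck 4, flow now 6.
Augment Res→J5→Out: bottleneck 2, flow now 8.
Augment Res→P2→Out: bottleneck 5, flow now 13.
No augmenting path remains; maximum flow = 13.
In the residual graph, reachable from Res: {Res, J5, P2}.
Min-cut edges: Res→J7 (4), Res→Out (2), J5→Out (2), P2→Out (5); capacity 4 + 2 + 2 + 5 = 13.
This cut is saturated, so no flow can exceed 13.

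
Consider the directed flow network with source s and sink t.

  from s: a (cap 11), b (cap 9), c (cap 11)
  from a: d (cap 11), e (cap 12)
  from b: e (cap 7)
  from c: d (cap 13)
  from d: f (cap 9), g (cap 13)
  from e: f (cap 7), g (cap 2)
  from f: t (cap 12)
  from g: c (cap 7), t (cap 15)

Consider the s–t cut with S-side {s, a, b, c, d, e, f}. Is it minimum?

Yes — it is a minimum cut (capacity 27).

Given cut capacity: 13 + 2 + 12 = 27.
Augment s→a→d→f→t: bottleneck 9, flow now 9.
Augment s→a→d→g→t: bottleneck 2, flow now 11.
Augment s→b→e→f→t: bottleneck 3, flow now 14.
Augment s→b→e→g→t: bottleneck 2, flow now 16.
Augment s→c→d→g→t: bottleneck 11, flow now 27.
No augmenting path remains; maximum flow = 27.
Cut capacity 27 equals the max flow, so it is a minimum cut.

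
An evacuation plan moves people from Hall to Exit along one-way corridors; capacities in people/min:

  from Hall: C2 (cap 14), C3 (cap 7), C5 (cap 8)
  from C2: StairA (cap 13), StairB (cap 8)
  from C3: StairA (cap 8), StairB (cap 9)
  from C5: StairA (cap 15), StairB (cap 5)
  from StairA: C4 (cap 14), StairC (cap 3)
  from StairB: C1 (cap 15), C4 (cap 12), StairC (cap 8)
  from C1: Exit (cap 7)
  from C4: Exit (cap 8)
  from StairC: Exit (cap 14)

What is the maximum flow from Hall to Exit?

26

Augment Hall→C2→StairA→C4→Exit: bottleneck 8, flow now 8.
Augment Hall→C2→StairA→StairC→Exit: bottleneck 3, flow now 11.
Augment Hall→C2→StairB→C1→Exit: bottleneck 3, flow now 14.
Augment Hall→C3→StairB→C1→Exit: bottleneck 4, flow now 18.
Augment Hall→C3→StairB→StairC→Exit: bottleneck 3, flow now 21.
Augment Hall→C5→StairB→StairC→Exit: bottleneck 5, flow now 26.
No augmenting path remains; maximum flow = 26.
In the residual graph, reachable from Hall: {Hall, C2, C3, C5, StairA, StairB, C1, C4}.
Min-cut edges: StairA→StairC (3), StairB→StairC (8), C1→Exit (7), C4→Exit (8); capacity 3 + 8 + 7 + 8 = 26.
This cut is saturated, so no flow can exceed 26.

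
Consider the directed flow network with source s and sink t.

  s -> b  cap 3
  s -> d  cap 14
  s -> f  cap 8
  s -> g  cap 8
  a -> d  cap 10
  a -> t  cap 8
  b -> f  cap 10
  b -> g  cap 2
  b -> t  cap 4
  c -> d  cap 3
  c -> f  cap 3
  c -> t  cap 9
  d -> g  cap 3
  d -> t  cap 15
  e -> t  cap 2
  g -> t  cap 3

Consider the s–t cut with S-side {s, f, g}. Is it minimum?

Yes — it is a minimum cut (capacity 20).

Given cut capacity: 3 + 14 + 3 = 20.
Augment s→b→t: bottleneck 3, flow now 3.
Augment s→d→t: bottleneck 14, flow now 17.
Augment s→g→t: bottleneck 3, flow now 20.
No augmenting path remains; maximum flow = 20.
Cut capacity 20 equals the max flow, so it is a minimum cut.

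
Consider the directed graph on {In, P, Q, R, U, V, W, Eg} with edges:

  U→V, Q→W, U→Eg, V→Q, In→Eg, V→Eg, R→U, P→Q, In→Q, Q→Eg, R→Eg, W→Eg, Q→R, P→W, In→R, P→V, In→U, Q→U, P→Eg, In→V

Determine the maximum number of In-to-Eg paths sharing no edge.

5

Assign every edge capacity 1; by Menger, the answer equals the max flow.
Path In→Eg (+1); total 1.
Path In→Q→Eg (+1); total 2.
Path In→R→Eg (+1); total 3.
Path In→U→Eg (+1); total 4.
Path In→V→Eg (+1); total 5.
No residual In→Eg path; max flow = 5.
Certifying cut of size 5: {In→Eg, In→Q, In→R, In→U, In→V}.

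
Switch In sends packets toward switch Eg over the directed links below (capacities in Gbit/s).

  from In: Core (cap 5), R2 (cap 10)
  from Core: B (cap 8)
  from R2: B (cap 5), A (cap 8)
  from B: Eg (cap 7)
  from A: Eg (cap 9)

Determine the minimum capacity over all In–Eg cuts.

Augment In→Core→B→Eg: bottleneck 5, flow now 5.
Augment In→R2→B→Eg: bottleneck 2, flow now 7.
Augment In→R2→A→Eg: bottleneck 8, flow now 15.
No augmenting path remains; maximum flow = 15.
By max-flow min-cut, the minimum cut capacity equals the max flow.
In the residual graph, reachable from In: {In}.
Min-cut edges: In→Core (5), In→R2 (10); capacity 5 + 10 = 15.

15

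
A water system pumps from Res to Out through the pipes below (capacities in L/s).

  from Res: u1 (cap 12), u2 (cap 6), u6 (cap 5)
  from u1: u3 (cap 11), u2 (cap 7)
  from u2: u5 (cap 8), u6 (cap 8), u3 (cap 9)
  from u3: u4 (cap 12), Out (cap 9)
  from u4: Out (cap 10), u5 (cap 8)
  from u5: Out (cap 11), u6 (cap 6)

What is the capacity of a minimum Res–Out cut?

18

Augment Res→u1→u3→Out: bottleneck 9, flow now 9.
Augment Res→u2→u5→Out: bottleneck 6, flow now 15.
Augment Res→u1→u2→u5→Out: bottleneck 2, flow now 17.
Augment Res→u1→u3→u4→Out: bottleneck 1, flow now 18.
No augmenting path remains; maximum flow = 18.
By max-flow min-cut, the minimum cut capacity equals the max flow.
In the residual graph, reachable from Res: {Res, u6}.
Min-cut edges: Res→u1 (12), Res→u2 (6); capacity 12 + 6 = 18.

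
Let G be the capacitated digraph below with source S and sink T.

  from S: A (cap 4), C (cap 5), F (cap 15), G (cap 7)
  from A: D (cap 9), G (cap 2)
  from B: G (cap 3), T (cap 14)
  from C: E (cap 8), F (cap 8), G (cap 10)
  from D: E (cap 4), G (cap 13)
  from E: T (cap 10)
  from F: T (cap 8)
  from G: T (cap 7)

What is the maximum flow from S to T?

24

Augment S→F→T: bottleneck 8, flow now 8.
Augment S→G→T: bottleneck 7, flow now 15.
Augment S→C→E→T: bottleneck 5, flow now 20.
Augment S→A→D→E→T: bottleneck 4, flow now 24.
No augmenting path remains; maximum flow = 24.
In the residual graph, reachable from S: {S, F}.
Min-cut edges: S→A (4), S→C (5), S→G (7), F→T (8); capacity 4 + 5 + 7 + 8 = 24.
This cut is saturated, so no flow can exceed 24.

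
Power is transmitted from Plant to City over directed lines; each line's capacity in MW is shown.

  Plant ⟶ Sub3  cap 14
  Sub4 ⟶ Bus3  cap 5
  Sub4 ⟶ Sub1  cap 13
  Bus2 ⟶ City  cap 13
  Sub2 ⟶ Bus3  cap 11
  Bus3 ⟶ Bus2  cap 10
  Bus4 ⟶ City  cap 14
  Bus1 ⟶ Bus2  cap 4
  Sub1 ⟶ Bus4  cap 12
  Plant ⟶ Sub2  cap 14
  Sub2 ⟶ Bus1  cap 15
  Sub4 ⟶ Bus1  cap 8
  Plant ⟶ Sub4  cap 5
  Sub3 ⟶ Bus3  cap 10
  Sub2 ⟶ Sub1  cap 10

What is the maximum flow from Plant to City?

25

Augment Plant→Sub4→Bus3→Bus2→City: bottleneck 5, flow now 5.
Augment Plant→Sub3→Bus3→Bus2→City: bottleneck 5, flow now 10.
Augment Plant→Sub2→Sub1→Bus4→City: bottleneck 10, flow now 20.
Augment Plant→Sub2→Bus1→Bus2→City: bottleneck 3, flow now 23.
Augment Plant→Sub3→Bus3→Sub4→Sub1→Bus4→City: bottleneck 2, flow now 25. (uses reverse residual edge)
No augmenting path remains; maximum flow = 25.
In the residual graph, reachable from Plant: {Plant, Sub4, Sub3, Sub2, Bus3, Sub1, Bus1, Bus2}.
Min-cut edges: Sub1→Bus4 (12), Bus2→City (13); capacity 12 + 13 = 25.
This cut is saturated, so no flow can exceed 25.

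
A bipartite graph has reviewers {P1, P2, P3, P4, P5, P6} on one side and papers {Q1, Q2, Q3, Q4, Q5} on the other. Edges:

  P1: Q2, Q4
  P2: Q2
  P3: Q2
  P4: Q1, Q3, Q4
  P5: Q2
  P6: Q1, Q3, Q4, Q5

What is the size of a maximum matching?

Unit-capacity flow: source→left, listed edges, right→sink; max matching = max flow.
Augmenting path P1→Q2 (+1); matched 1.
Augmenting path P4→Q1 (+1); matched 2.
Augmenting path P6→Q3 (+1); matched 3.
Augmenting path P2→Q2→P1→Q4 (+1); matched 4.
No augmenting path remains; maximum matching = 4.
König certificate: {P1, P4, P6, Q2} is a vertex cover of size 4 (every listed pair touches it), so no matching can be larger.

4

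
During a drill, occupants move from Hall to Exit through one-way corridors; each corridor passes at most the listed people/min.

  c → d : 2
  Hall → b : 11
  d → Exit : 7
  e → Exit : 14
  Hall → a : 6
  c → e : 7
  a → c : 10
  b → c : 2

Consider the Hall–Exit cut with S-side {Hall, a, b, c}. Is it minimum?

No — its capacity is 9, but the minimum cut has capacity 8.

Given cut capacity: 2 + 7 = 9.
Augment Hall→a→c→d→Exit: bottleneck 2, flow now 2.
Augment Hall→a→c→e→Exit: bottleneck 4, flow now 6.
Augment Hall→b→c→e→Exit: bottleneck 2, flow now 8.
No augmenting path remains; maximum flow = 8.
In the residual graph, reachable from Hall: {Hall, b}.
Min-cut edges: Hall→a (6), b→c (2); capacity 6 + 2 = 8.
Cut capacity 9 exceeds the max flow 8, so it is not minimum.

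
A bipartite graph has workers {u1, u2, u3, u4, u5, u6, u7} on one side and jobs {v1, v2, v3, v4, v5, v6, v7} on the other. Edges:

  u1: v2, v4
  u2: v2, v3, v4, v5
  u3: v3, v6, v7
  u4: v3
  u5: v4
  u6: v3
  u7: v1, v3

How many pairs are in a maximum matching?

6

Unit-capacity flow: source→left, listed edges, right→sink; max matching = max flow.
Augmenting path u1→v2 (+1); matched 1.
Augmenting path u2→v3 (+1); matched 2.
Augmenting path u3→v6 (+1); matched 3.
Augmenting path u5→v4 (+1); matched 4.
Augmenting path u7→v1 (+1); matched 5.
Augmenting path u4→v3→u2→v5 (+1); matched 6.
No augmenting path remains; maximum matching = 6.
König certificate: {u1, u2, u3, u5, u7, v3} is a vertex cover of size 6 (every listed pair touches it), so no matching can be larger.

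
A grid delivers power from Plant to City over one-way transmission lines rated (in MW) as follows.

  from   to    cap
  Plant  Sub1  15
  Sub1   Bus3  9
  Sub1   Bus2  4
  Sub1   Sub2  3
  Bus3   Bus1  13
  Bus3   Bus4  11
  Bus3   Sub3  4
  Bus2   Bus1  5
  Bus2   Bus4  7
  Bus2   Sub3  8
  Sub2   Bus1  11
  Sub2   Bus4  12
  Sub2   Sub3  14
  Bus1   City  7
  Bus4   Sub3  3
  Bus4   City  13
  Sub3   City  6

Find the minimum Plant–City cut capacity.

Augment Plant→Sub1→Bus3→Bus1→City: bottleneck 7, flow now 7.
Augment Plant→Sub1→Bus3→Bus4→City: bottleneck 2, flow now 9.
Augment Plant→Sub1→Bus2→Bus4→City: bottleneck 4, flow now 13.
Augment Plant→Sub1→Sub2→Bus4→City: bottleneck 2, flow now 15.
No augmenting path remains; maximum flow = 15.
By max-flow min-cut, the minimum cut capacity equals the max flow.
In the residual graph, reachable from Plant: {Plant}.
Min-cut edges: Plant→Sub1 (15); capacity 15 = 15.

15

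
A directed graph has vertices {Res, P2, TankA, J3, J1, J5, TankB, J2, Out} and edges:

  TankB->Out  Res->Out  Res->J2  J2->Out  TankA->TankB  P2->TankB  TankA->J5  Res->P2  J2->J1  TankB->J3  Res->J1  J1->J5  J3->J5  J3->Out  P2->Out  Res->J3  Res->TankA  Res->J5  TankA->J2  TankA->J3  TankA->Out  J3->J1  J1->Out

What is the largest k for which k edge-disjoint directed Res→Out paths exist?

Assign every edge capacity 1; by Menger, the answer equals the max flow.
Path Res→Out (+1); total 1.
Path Res→P2→Out (+1); total 2.
Path Res→TankA→Out (+1); total 3.
Path Res→J3→Out (+1); total 4.
Path Res→J1→Out (+1); total 5.
Path Res→J2→Out (+1); total 6.
No residual Res→Out path; max flow = 6.
Certifying cut of size 6: {Res→J1, Res→J2, Res→J3, Res→Out, Res→P2, Res→TankA}.

6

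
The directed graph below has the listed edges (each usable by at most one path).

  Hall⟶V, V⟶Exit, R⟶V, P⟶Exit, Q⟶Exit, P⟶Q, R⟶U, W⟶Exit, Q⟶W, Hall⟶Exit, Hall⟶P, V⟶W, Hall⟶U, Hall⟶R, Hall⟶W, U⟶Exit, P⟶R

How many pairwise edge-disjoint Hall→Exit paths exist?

Assign every edge capacity 1; by Menger, the answer equals the max flow.
Path Hall→Exit (+1); total 1.
Path Hall→P→Exit (+1); total 2.
Path Hall→U→Exit (+1); total 3.
Path Hall→V→Exit (+1); total 4.
Path Hall→W→Exit (+1); total 5.
No residual Hall→Exit path; max flow = 5.
Certifying cut of size 5: {Hall→Exit, Hall→P, U→Exit, V→Exit, W→Exit}.

5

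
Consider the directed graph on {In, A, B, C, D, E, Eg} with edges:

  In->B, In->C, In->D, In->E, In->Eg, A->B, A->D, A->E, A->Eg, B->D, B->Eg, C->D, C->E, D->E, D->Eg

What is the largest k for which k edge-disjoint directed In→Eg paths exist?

Assign every edge capacity 1; by Menger, the answer equals the max flow.
Path In→Eg (+1); total 1.
Path In→B→Eg (+1); total 2.
Path In→D→Eg (+1); total 3.
No residual In→Eg path; max flow = 3.
Certifying cut of size 3: {D→Eg, In→B, In→Eg}.

3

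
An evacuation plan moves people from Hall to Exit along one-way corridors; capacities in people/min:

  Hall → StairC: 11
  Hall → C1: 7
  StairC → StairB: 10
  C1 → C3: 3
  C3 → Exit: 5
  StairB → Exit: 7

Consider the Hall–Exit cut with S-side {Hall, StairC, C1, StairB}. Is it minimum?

Given cut capacity: 3 + 7 = 10.
Augment Hall→StairC→StairB→Exit: bottleneck 7, flow now 7.
Augment Hall→C1→C3→Exit: bottleneck 3, flow now 10.
No augmenting path remains; maximum flow = 10.
Cut capacity 10 equals the max flow, so it is a minimum cut.

Yes — it is a minimum cut (capacity 10).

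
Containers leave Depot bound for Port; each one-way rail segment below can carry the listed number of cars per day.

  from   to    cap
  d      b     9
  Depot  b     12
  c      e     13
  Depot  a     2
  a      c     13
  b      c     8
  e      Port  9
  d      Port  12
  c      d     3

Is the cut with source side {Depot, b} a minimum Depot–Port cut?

Given cut capacity: 2 + 8 = 10.
Augment Depot→a→c→d→Port: bottleneck 2, flow now 2.
Augment Depot→b→c→d→Port: bottleneck 1, flow now 3.
Augment Depot→b→c→e→Port: bottleneck 7, flow now 10.
No augmenting path remains; maximum flow = 10.
Cut capacity 10 equals the max flow, so it is a minimum cut.

Yes — it is a minimum cut (capacity 10).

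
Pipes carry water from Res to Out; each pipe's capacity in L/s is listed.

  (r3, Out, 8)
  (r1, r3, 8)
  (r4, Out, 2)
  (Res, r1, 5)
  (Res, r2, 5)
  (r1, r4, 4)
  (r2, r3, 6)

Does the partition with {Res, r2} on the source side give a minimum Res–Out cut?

No — its capacity is 11, but the minimum cut has capacity 10.

Given cut capacity: 5 + 6 = 11.
Augment Res→r1→r3→Out: bottleneck 5, flow now 5.
Augment Res→r2→r3→Out: bottleneck 3, flow now 8.
Augment Res→r2→r3→r1→r4→Out: bottleneck 2, flow now 10. (uses reverse residual edge)
No augmenting path remains; maximum flow = 10.
In the residual graph, reachable from Res: {Res}.
Min-cut edges: Res→r1 (5), Res→r2 (5); capacity 5 + 5 = 10.
Cut capacity 11 exceeds the max flow 10, so it is not minimum.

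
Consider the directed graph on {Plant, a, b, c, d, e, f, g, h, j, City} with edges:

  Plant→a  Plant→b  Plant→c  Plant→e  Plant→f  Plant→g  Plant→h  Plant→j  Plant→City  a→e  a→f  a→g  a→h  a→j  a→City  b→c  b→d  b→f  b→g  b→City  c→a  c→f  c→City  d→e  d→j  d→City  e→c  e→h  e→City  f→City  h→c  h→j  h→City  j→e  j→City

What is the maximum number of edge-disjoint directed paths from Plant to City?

Assign every edge capacity 1; by Menger, the answer equals the max flow.
Path Plant→City (+1); total 1.
Path Plant→a→City (+1); total 2.
Path Plant→b→City (+1); total 3.
Path Plant→c→City (+1); total 4.
Path Plant→e→City (+1); total 5.
Path Plant→f→City (+1); total 6.
Path Plant→h→City (+1); total 7.
Path Plant→j→City (+1); total 8.
No residual Plant→City path; max flow = 8.
Certifying cut of size 8: {Plant→City, Plant→a, Plant→b, Plant→c, Plant→e, Plant→f, Plant→h, Plant→j}.

8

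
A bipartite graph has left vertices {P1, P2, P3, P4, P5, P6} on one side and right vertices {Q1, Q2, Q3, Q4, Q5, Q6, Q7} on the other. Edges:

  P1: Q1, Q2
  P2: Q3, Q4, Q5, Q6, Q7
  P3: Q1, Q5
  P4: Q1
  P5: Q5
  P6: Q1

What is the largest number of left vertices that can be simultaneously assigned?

Unit-capacity flow: source→left, listed edges, right→sink; max matching = max flow.
Augmenting path P1→Q1 (+1); matched 1.
Augmenting path P2→Q3 (+1); matched 2.
Augmenting path P3→Q5 (+1); matched 3.
Augmenting path P4→Q1→P1→Q2 (+1); matched 4.
No augmenting path remains; maximum matching = 4.
König certificate: {P1, P2, Q1, Q5} is a vertex cover of size 4 (every listed pair touches it), so no matching can be larger.

4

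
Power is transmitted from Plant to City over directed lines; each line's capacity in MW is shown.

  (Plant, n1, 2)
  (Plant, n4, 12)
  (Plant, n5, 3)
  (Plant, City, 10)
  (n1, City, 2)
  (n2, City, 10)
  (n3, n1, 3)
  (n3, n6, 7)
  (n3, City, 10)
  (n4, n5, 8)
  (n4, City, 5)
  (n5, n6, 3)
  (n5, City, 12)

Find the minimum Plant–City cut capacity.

27

Augment Plant→City: bottleneck 10, flow now 10.
Augment Plant→n1→City: bottleneck 2, flow now 12.
Augment Plant→n4→City: bottleneck 5, flow now 17.
Augment Plant→n5→City: bottleneck 3, flow now 20.
Augment Plant→n4→n5→City: bottleneck 7, flow now 27.
No augmenting path remains; maximum flow = 27.
By max-flow min-cut, the minimum cut capacity equals the max flow.
In the residual graph, reachable from Plant: {Plant}.
Min-cut edges: Plant→n1 (2), Plant→n4 (12), Plant→n5 (3), Plant→City (10); capacity 2 + 12 + 3 + 10 = 27.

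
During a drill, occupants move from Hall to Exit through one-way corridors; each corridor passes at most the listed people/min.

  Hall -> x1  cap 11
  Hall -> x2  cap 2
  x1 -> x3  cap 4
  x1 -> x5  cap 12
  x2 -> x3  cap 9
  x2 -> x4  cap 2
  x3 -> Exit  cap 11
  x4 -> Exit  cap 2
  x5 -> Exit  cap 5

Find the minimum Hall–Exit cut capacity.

Augment Hall→x1→x3→Exit: bottleneck 4, flow now 4.
Augment Hall→x1→x5→Exit: bottleneck 5, flow now 9.
Augment Hall→x2→x3→Exit: bottleneck 2, flow now 11.
No augmenting path remains; maximum flow = 11.
By max-flow min-cut, the minimum cut capacity equals the max flow.
In the residual graph, reachable from Hall: {Hall, x1, x5}.
Min-cut edges: Hall→x2 (2), x1→x3 (4), x5→Exit (5); capacity 2 + 4 + 5 = 11.

11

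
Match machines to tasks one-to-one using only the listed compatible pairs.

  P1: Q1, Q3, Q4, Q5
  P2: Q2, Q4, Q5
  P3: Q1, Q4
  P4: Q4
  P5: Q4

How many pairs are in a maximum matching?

Unit-capacity flow: source→left, listed edges, right→sink; max matching = max flow.
Augmenting path P1→Q1 (+1); matched 1.
Augmenting path P2→Q2 (+1); matched 2.
Augmenting path P3→Q4 (+1); matched 3.
Augmenting path P4→Q4→P3→Q1→P1→Q3 (+1); matched 4.
No augmenting path remains; maximum matching = 4.
König certificate: {P1, P2, P3, Q4} is a vertex cover of size 4 (every listed pair touches it), so no matching can be larger.

4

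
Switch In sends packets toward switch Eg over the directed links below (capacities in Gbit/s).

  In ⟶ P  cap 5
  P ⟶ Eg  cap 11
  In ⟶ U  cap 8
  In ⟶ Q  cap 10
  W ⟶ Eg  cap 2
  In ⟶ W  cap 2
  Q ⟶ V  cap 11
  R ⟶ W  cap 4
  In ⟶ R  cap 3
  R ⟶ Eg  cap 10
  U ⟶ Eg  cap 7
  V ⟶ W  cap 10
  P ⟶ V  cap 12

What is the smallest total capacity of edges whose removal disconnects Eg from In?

17

Augment In→P→Eg: bottleneck 5, flow now 5.
Augment In→R→Eg: bottleneck 3, flow now 8.
Augment In→U→Eg: bottleneck 7, flow now 15.
Augment In→W→Eg: bottleneck 2, flow now 17.
No augmenting path remains; maximum flow = 17.
By max-flow min-cut, the minimum cut capacity equals the max flow.
In the residual graph, reachable from In: {In, Q, U, V, W}.
Min-cut edges: In→P (5), In→R (3), U→Eg (7), W→Eg (2); capacity 5 + 3 + 7 + 2 = 17.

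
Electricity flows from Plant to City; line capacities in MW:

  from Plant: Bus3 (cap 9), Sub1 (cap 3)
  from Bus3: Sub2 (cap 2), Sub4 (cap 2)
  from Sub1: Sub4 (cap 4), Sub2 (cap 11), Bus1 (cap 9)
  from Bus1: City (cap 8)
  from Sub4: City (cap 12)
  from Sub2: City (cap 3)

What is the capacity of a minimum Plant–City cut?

7

Augment Plant→Bus3→Sub4→City: bottleneck 2, flow now 2.
Augment Plant→Bus3→Sub2→City: bottleneck 2, flow now 4.
Augment Plant→Sub1→Bus1→City: bottleneck 3, flow now 7.
No augmenting path remains; maximum flow = 7.
By max-flow min-cut, the minimum cut capacity equals the max flow.
In the residual graph, reachable from Plant: {Plant, Bus3}.
Min-cut edges: Plant→Sub1 (3), Bus3→Sub4 (2), Bus3→Sub2 (2); capacity 3 + 2 + 2 = 7.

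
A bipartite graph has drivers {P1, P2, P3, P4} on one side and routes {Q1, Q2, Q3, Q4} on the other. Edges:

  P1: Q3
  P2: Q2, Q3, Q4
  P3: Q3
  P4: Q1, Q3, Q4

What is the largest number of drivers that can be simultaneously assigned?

Unit-capacity flow: source→left, listed edges, right→sink; max matching = max flow.
Augmenting path P1→Q3 (+1); matched 1.
Augmenting path P2→Q2 (+1); matched 2.
Augmenting path P4→Q1 (+1); matched 3.
No augmenting path remains; maximum matching = 3.
König certificate: {P2, P4, Q3} is a vertex cover of size 3 (every listed pair touches it), so no matching can be larger.

3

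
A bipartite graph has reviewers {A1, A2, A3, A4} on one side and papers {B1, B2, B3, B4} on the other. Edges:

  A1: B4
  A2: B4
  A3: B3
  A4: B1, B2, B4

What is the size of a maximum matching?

3

Unit-capacity flow: source→left, listed edges, right→sink; max matching = max flow.
Augmenting path A1→B4 (+1); matched 1.
Augmenting path A3→B3 (+1); matched 2.
Augmenting path A4→B1 (+1); matched 3.
No augmenting path remains; maximum matching = 3.
König certificate: {A3, A4, B4} is a vertex cover of size 3 (every listed pair touches it), so no matching can be larger.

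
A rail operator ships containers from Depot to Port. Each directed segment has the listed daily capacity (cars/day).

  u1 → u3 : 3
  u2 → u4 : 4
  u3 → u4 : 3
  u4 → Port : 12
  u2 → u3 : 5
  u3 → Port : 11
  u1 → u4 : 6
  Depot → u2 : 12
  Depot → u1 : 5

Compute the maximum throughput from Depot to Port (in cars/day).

Augment Depot→u1→u3→Port: bottleneck 3, flow now 3.
Augment Depot→u1→u4→Port: bottleneck 2, flow now 5.
Augment Depot→u2→u3→Port: bottleneck 5, flow now 10.
Augment Depot→u2→u4→Port: bottleneck 4, flow now 14.
No augmenting path remains; maximum flow = 14.
In the residual graph, reachable from Depot: {Depot, u2}.
Min-cut edges: Depot→u1 (5), u2→u3 (5), u2→u4 (4); capacity 5 + 5 + 4 = 14.
This cut is saturated, so no flow can exceed 14.

14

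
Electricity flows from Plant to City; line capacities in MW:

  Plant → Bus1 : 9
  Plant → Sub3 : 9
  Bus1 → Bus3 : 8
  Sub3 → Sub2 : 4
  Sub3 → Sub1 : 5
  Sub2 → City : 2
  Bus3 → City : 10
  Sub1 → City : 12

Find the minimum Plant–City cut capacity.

Augment Plant→Bus1→Bus3→City: bottleneck 8, flow now 8.
Augment Plant→Sub3→Sub2→City: bottleneck 2, flow now 10.
Augment Plant→Sub3→Sub1→City: bottleneck 5, flow now 15.
No augmenting path remains; maximum flow = 15.
By max-flow min-cut, the minimum cut capacity equals the max flow.
In the residual graph, reachable from Plant: {Plant, Bus1, Sub3, Sub2}.
Min-cut edges: Bus1→Bus3 (8), Sub3→Sub1 (5), Sub2→City (2); capacity 8 + 5 + 2 = 15.

15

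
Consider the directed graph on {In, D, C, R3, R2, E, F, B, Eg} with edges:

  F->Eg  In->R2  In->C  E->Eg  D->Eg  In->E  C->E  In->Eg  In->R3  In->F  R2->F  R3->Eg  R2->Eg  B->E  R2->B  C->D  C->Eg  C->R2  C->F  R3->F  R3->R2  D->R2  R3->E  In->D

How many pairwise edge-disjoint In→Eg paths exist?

7

Assign every edge capacity 1; by Menger, the answer equals the max flow.
Path In→Eg (+1); total 1.
Path In→D→Eg (+1); total 2.
Path In→C→Eg (+1); total 3.
Path In→R3→Eg (+1); total 4.
Path In→R2→Eg (+1); total 5.
Path In→E→Eg (+1); total 6.
Path In→F→Eg (+1); total 7.
No residual In→Eg path; max flow = 7.
Certifying cut of size 7: {In→C, In→D, In→E, In→Eg, In→F, In→R2, In→R3}.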